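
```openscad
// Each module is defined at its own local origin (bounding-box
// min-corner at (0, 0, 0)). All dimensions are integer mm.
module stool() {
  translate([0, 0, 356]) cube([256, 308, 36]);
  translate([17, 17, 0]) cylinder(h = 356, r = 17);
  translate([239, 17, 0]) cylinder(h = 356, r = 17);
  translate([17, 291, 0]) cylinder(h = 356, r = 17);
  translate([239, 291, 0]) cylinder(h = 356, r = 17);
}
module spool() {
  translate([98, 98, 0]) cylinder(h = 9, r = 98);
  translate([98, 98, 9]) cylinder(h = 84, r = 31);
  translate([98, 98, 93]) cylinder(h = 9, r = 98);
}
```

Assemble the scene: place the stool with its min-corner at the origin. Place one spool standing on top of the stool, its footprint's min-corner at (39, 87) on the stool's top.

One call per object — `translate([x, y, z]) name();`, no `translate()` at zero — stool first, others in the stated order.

stool();
translate([39, 87, 392]) spool();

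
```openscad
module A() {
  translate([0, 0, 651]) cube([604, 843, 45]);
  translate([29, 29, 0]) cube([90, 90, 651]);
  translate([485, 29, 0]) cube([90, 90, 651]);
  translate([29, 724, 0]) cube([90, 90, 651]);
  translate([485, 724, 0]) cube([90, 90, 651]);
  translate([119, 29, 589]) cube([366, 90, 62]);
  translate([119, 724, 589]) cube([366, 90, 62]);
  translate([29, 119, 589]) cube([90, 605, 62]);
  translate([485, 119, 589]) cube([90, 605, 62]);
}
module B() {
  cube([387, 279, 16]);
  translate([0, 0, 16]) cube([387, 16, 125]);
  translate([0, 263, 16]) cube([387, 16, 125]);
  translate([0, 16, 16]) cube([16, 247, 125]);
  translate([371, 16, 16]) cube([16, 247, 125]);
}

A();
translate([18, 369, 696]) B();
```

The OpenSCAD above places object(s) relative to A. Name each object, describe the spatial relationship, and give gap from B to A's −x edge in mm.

The open box's min-x is at 18; the table's min-x is 0; gap = 18 mm.

A is a table. B is an open box. The open box is on top of the table. The gap from the open box to the table's −x edge is 18 mm.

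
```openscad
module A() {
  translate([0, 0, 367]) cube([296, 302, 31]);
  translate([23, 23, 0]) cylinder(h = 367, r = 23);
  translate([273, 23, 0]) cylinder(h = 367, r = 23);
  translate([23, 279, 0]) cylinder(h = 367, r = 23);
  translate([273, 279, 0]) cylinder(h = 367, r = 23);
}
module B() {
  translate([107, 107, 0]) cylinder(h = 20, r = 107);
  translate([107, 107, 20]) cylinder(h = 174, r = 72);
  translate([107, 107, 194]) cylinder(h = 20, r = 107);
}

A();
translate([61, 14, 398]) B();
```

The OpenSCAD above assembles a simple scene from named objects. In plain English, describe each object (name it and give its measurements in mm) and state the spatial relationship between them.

A is a four-legged stool. The seat is 296×302 mm, 31 mm thick, top at z = 398 mm. It stands on four round legs, each 46 mm in diameter, from z = 0 to the seat underside, each leg's axis is inset half a diameter from the nearest pair of seat edges (so the leg's bounding box is flush with the corner).

B is a spool: two coaxial disc flanges of radius 107 mm and thickness 20 mm, joined by a core cylinder of radius 72 mm and height 174 mm. The lower flange rests on z = 0 and the three cylinders share a vertical axis.

The spool is on top of the stool.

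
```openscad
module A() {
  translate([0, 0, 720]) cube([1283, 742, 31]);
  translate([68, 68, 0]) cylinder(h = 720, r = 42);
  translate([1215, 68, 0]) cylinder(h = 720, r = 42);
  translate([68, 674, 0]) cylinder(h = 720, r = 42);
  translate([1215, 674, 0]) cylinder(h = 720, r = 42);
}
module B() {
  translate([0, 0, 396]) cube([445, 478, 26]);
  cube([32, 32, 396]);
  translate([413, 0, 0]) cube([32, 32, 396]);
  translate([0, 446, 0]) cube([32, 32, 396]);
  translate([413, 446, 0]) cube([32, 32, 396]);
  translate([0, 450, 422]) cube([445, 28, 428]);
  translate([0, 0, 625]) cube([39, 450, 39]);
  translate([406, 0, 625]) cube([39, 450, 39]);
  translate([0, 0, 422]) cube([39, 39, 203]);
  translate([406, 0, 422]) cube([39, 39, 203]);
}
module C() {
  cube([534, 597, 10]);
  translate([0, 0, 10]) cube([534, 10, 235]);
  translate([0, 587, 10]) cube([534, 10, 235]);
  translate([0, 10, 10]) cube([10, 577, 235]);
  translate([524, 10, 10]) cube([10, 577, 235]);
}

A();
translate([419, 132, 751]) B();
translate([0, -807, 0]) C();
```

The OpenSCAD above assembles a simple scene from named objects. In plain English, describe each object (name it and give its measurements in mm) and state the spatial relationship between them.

A is a table: top 1283 mm (x) × 742 mm (y), 31 mm thick, upper face at z = 751 mm, on four round legs of 84 mm diameter, each leg's bounding box inset 26 mm from the nearest pair of top edges, running from z = 0 to the bottom of the top.

B is a chair: 445×478 mm seat, 26 mm thick, top at z = 422 mm, on four 32 mm square corner legs flush with the seat edges. A 28 mm thick backrest slab spans the full seat width, extending 428 mm above the seat top, its back face flush with the seat's +y edge. Two armrests of 39×39 mm section run along each side from the seat's front edge to the front of the backrest, top faces 242 mm above the seat top and outer faces flush with the seat's x-edges; a 39×39 mm post under the front of each armrest stands on the seat at the front corner.

C is an open storage box with external size 534×597×245 mm and wall thickness 10 mm (the base is also 10 mm thick). The base covers the whole footprint; the four walls stand on the base, with the y-facing walls full-width and the x-facing walls fitting between their inner faces.

The chair is on top of the table, centred. The open box is on the floor beside the table on its −y side.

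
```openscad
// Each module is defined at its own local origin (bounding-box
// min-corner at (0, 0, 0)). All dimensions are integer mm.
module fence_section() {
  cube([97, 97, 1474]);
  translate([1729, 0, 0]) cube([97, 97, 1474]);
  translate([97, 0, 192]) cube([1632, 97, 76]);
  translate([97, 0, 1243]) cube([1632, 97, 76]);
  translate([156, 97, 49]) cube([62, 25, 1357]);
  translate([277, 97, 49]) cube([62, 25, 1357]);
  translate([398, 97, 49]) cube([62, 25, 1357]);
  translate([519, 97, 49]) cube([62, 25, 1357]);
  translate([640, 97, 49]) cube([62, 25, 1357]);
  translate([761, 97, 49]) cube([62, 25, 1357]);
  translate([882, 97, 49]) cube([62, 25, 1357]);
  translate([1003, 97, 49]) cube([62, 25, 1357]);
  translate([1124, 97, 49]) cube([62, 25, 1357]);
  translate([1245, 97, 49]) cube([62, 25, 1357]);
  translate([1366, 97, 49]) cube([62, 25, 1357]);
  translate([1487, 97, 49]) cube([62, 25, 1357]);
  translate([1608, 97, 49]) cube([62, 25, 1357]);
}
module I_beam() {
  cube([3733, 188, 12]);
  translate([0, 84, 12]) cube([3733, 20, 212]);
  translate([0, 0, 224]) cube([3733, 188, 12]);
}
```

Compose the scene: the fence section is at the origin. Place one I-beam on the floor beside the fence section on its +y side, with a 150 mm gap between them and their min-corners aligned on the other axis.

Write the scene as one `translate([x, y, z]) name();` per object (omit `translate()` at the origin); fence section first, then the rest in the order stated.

fence_section();
translate([0, 272, 0]) I_beam();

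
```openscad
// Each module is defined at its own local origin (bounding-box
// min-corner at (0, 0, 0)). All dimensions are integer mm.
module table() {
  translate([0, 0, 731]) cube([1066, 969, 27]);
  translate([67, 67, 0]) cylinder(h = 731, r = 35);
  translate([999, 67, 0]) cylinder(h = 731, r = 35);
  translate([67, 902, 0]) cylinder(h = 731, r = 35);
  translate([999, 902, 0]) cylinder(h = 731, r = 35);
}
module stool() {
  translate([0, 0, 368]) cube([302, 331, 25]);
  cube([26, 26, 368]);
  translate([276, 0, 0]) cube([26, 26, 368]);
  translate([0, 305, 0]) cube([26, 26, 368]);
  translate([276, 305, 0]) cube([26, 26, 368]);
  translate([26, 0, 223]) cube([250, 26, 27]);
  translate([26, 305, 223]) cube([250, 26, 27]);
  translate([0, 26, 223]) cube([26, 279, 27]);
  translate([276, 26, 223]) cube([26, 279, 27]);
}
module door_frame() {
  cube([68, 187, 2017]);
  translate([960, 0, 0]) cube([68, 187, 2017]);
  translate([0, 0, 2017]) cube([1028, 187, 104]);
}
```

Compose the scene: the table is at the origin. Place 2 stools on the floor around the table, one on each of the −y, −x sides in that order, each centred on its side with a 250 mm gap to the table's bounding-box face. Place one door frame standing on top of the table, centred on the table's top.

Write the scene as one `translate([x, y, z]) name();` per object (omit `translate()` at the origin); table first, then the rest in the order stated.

table();
translate([382, -581, 0]) stool();
translate([-552, 319, 0]) stool();
translate([19, 391, 758]) door_frame();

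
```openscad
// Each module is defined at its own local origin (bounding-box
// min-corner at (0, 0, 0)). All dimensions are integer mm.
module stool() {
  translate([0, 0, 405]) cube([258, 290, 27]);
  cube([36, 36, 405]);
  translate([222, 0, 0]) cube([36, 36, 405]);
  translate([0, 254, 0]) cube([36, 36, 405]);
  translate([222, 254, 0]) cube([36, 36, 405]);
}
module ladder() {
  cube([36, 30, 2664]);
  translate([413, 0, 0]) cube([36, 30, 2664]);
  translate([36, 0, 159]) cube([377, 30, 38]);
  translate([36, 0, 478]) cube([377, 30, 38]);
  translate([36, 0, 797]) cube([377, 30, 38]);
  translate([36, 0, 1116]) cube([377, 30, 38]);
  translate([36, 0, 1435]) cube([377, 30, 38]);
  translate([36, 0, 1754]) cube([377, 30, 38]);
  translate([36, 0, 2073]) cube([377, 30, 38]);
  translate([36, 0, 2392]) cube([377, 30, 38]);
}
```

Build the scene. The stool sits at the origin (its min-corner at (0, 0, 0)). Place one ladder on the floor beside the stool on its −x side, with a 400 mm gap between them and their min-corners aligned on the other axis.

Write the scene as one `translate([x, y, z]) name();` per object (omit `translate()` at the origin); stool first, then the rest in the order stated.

stool();
translate([-849, 0, 0]) ladder();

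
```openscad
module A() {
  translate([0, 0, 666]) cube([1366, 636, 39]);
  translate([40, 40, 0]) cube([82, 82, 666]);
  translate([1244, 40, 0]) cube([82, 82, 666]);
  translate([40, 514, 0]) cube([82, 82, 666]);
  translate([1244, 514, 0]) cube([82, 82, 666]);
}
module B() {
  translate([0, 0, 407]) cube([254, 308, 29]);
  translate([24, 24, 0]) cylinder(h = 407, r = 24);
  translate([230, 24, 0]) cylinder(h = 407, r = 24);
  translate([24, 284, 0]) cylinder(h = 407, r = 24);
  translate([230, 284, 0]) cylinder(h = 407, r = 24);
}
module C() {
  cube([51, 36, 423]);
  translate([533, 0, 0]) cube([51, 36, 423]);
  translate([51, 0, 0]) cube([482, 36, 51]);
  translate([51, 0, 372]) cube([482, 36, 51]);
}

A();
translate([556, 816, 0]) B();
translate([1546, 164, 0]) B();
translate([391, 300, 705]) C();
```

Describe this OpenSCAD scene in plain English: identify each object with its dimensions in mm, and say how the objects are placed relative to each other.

A is a table: top 1366 mm (x) × 636 mm (y), 39 mm thick, upper face at z = 705 mm, on four 82×82 mm square legs, each inset 40 mm from the nearest pair of top edges, running from z = 0 to the bottom of the top.

B is a four-legged stool. The seat is 254×308 mm, 29 mm thick, top at z = 436 mm. It stands on four round legs, each 48 mm in diameter, from z = 0 to the seat underside, each leg's axis is inset half a diameter from the nearest pair of seat edges (so the leg's bounding box is flush with the corner).

C is a picture frame with a 482×321 mm rectangular opening (x by z) and a uniform 51 mm border on every side. Frame depth is 36 mm along y. It is built from two vertical stiles running the full outside height and two horizontal rails spanning the gap between the stiles.

Two stools sit around the table at the +y, +x sides. The picture frame is on top of the table, centred.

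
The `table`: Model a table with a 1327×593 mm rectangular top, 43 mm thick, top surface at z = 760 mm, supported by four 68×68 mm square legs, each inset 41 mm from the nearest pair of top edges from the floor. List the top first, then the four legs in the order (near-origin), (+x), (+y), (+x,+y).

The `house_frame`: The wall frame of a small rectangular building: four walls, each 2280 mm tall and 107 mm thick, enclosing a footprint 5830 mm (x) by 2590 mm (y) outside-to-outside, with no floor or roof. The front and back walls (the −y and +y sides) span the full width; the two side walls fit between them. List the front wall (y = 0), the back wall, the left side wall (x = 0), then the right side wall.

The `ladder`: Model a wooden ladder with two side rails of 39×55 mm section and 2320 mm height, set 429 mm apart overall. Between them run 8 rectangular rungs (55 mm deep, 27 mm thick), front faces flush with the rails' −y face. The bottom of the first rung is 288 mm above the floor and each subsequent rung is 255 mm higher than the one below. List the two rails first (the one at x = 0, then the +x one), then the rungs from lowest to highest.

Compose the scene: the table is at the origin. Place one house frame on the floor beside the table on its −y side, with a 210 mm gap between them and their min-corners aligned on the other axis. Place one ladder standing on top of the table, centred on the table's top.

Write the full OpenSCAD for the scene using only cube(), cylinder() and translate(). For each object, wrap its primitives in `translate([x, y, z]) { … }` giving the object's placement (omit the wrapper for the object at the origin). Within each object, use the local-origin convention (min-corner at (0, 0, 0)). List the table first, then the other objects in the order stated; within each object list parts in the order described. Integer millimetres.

translate([0, 0, 717]) cube([1327, 593, 43]);
translate([41, 41, 0]) cube([68, 68, 717]);
translate([1218, 41, 0]) cube([68, 68, 717]);
translate([41, 484, 0]) cube([68, 68, 717]);
translate([1218, 484, 0]) cube([68, 68, 717]);
translate([0, -2800, 0]) {
  cube([5830, 107, 2280]);
  translate([0, 2483, 0]) cube([5830, 107, 2280]);
  translate([0, 107, 0]) cube([107, 2376, 2280]);
  translate([5723, 107, 0]) cube([107, 2376, 2280]);
}
translate([449, 269, 760]) {
  cube([39, 55, 2320]);
  translate([390, 0, 0]) cube([39, 55, 2320]);
  translate([39, 0, 288]) cube([351, 55, 27]);
  translate([39, 0, 543]) cube([351, 55, 27]);
  translate([39, 0, 798]) cube([351, 55, 27]);
  translate([39, 0, 1053]) cube([351, 55, 27]);
  translate([39, 0, 1308]) cube([351, 55, 27]);
  translate([39, 0, 1563]) cube([351, 55, 27]);
  translate([39, 0, 1818]) cube([351, 55, 27]);
  translate([39, 0, 2073]) cube([351, 55, 27]);
}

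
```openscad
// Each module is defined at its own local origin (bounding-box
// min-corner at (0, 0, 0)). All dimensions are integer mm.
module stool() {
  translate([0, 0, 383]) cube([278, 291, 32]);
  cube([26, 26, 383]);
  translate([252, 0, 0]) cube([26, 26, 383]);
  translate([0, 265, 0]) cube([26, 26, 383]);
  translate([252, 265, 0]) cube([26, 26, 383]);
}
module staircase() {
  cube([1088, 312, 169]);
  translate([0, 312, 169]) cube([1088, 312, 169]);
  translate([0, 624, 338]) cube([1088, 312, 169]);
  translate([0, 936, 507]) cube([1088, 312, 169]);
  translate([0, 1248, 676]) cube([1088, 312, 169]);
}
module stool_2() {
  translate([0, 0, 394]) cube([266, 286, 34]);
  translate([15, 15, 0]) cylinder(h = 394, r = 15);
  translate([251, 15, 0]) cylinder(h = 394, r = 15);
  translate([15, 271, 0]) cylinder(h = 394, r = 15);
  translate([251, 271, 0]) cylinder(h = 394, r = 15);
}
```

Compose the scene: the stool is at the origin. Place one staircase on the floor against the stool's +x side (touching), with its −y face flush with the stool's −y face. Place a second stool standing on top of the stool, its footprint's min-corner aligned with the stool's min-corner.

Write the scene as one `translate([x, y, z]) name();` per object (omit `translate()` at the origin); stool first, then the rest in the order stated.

stool();
translate([278, 0, 0]) staircase();
translate([0, 0, 415]) stool_2();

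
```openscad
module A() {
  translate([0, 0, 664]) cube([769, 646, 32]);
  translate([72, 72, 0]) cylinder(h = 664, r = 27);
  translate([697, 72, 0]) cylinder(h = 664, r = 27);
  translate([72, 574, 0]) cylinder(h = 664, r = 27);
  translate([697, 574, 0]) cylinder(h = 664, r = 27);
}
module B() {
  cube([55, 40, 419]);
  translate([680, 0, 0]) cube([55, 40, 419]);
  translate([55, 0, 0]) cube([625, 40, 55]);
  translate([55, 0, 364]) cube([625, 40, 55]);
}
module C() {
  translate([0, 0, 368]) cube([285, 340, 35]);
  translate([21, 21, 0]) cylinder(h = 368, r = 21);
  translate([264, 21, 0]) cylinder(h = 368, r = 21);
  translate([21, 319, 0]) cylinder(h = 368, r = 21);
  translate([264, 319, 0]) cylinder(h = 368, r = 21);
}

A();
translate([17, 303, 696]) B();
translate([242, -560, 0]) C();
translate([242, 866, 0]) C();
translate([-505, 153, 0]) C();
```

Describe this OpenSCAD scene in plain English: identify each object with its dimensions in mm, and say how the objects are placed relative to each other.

A is a table: top 769 mm (x) × 646 mm (y), 32 mm thick, upper face at z = 696 mm, on four round legs of 54 mm diameter, each leg's bounding box inset 45 mm from the nearest pair of top edges, running from z = 0 to the bottom of the top.

B is a rectangular picture frame lying in the x–z plane (depth along y). The opening is 625 mm wide (x) by 309 mm tall (z), surrounded by a border 55 mm wide on all four sides. The frame is 40 mm deep and is made of two full-height vertical stiles with two horizontal rails fitted between them.

C is a simple wooden stool: a rectangular seat 285 mm (x) by 340 mm (y), 35 mm thick, top face at z = 403 mm, on four round legs, each 42 mm in diameter. The legs rest on z = 0, each leg's axis is inset half a diameter from the nearest pair of seat edges (so the leg's bounding box is flush with the corner).

The picture frame is on top of the table, centred. Three stools sit around the table at the −y, +y, −x sides.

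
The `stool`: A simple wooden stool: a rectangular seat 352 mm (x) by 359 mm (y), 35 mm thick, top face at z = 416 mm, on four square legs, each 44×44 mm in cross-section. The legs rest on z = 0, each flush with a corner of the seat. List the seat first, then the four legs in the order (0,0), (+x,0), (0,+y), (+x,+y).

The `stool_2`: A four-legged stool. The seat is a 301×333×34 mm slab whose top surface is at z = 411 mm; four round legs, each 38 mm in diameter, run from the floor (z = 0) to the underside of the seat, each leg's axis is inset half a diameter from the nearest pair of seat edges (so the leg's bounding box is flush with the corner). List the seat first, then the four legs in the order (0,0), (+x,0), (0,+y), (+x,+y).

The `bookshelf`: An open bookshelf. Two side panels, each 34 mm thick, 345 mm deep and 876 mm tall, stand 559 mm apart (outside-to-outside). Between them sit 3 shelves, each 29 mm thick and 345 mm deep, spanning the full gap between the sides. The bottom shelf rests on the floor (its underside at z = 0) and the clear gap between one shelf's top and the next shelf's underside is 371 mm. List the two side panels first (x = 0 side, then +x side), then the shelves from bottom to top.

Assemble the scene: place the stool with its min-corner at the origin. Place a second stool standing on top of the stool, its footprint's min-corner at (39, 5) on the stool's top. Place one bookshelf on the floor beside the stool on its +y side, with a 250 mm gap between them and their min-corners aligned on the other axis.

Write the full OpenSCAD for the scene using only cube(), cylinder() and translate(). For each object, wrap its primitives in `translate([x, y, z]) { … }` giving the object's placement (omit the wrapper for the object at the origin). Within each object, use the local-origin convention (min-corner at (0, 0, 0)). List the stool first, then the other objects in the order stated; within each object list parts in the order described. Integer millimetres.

translate([0, 0, 381]) cube([352, 359, 35]);
cube([44, 44, 381]);
translate([308, 0, 0]) cube([44, 44, 381]);
translate([0, 315, 0]) cube([44, 44, 381]);
translate([308, 315, 0]) cube([44, 44, 381]);
translate([39, 5, 416]) {
  translate([0, 0, 377]) cube([301, 333, 34]);
  translate([19, 19, 0]) cylinder(h = 377, r = 19);
  translate([282, 19, 0]) cylinder(h = 377, r = 19);
  translate([19, 314, 0]) cylinder(h = 377, r = 19);
  translate([282, 314, 0]) cylinder(h = 377, r = 19);
}
translate([0, 609, 0]) {
  cube([34, 345, 876]);
  translate([525, 0, 0]) cube([34, 345, 876]);
  translate([34, 0, 0]) cube([491, 345, 29]);
  translate([34, 0, 400]) cube([491, 345, 29]);
  translate([34, 0, 800]) cube([491, 345, 29]);
}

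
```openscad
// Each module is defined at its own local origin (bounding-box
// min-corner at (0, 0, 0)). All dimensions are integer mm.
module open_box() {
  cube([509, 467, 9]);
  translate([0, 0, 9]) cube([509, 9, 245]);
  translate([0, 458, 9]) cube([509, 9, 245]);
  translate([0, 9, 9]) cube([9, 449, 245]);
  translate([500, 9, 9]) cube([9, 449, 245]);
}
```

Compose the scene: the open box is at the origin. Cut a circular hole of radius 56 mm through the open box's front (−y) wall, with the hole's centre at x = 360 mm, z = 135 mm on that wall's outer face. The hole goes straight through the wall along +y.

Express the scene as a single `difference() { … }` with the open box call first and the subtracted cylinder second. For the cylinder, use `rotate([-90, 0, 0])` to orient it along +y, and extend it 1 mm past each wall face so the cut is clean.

difference() {
  open_box();
  translate([360, -1, 135]) rotate([-90, 0, 0]) cylinder(h = 11, r = 56);
}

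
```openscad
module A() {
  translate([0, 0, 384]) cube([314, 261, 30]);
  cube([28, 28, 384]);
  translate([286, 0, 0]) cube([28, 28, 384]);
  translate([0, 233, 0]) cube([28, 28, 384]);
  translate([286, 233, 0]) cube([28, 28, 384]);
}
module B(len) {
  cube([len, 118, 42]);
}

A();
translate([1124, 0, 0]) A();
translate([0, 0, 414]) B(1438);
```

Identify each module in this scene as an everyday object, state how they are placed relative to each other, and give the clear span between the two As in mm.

A is a stool. B is a beam. A beam spans the tops of two stools. The clear span between the two stools is 810 mm.

Second stool starts at x = 1124; first ends at x = 314; clear span = 1124 − 314 = 810 mm.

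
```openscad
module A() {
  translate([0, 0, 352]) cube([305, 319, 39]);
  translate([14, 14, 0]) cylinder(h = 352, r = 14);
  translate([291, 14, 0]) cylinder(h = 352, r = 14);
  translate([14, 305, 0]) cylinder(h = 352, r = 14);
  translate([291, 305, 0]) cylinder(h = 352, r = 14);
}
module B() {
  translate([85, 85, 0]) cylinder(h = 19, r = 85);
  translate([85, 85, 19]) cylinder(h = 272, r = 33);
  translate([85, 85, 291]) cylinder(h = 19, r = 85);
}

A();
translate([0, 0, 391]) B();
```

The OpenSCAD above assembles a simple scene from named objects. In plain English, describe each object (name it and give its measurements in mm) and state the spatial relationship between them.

A is a four-legged stool. The seat is a 305×319×39 mm slab whose top surface is at z = 391 mm; four round legs, each 28 mm in diameter, run from the floor (z = 0) to the underside of the seat, each leg's axis is inset half a diameter from the nearest pair of seat edges (so the leg's bounding box is flush with the corner).

B is a spool: two coaxial disc flanges of radius 85 mm and thickness 19 mm, joined by a core cylinder of radius 33 mm and height 272 mm. The lower flange rests on z = 0 and the three cylinders share a vertical axis.

The spool is on top of the stool.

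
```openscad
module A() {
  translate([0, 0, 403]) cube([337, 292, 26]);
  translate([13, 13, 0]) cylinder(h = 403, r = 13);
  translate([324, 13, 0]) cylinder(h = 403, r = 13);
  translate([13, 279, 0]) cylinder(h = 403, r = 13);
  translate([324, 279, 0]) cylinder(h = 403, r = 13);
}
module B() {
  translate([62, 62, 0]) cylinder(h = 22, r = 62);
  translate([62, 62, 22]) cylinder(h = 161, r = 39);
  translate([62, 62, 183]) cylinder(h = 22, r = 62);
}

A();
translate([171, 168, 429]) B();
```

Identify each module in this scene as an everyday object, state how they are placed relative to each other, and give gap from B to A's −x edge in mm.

A is a stool. B is a spool. The spool is on top of the stool. The gap from the spool to the stool's −x edge is 171 mm.

The spool's min-x is at 171; the stool's min-x is 0; gap = 171 mm.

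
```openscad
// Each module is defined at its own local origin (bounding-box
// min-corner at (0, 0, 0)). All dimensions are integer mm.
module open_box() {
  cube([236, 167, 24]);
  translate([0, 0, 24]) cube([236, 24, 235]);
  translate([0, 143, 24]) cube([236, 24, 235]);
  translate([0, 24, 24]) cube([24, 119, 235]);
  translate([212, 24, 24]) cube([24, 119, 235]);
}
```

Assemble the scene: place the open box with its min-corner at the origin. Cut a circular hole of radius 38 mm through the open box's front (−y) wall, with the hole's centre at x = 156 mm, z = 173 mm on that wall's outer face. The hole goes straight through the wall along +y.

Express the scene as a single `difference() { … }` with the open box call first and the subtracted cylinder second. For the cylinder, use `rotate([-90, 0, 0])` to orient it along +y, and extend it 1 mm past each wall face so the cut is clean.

difference() {
  open_box();
  translate([156, -1, 173]) rotate([-90, 0, 0]) cylinder(h = 26, r = 38);
}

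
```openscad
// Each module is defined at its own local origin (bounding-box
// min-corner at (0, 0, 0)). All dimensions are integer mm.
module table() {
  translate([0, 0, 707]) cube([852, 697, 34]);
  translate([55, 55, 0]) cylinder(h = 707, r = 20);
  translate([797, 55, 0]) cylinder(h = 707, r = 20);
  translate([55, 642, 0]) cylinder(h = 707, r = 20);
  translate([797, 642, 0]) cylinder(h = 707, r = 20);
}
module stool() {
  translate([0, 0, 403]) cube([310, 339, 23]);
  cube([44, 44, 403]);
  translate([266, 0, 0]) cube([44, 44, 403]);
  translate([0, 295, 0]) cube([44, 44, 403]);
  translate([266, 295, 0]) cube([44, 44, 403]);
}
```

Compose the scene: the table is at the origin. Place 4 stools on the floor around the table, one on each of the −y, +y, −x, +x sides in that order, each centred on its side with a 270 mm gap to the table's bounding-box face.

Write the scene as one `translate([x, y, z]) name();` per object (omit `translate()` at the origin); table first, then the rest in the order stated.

table();
translate([271, -609, 0]) stool();
translate([271, 967, 0]) stool();
translate([-580, 179, 0]) stool();
translate([1122, 179, 0]) stool();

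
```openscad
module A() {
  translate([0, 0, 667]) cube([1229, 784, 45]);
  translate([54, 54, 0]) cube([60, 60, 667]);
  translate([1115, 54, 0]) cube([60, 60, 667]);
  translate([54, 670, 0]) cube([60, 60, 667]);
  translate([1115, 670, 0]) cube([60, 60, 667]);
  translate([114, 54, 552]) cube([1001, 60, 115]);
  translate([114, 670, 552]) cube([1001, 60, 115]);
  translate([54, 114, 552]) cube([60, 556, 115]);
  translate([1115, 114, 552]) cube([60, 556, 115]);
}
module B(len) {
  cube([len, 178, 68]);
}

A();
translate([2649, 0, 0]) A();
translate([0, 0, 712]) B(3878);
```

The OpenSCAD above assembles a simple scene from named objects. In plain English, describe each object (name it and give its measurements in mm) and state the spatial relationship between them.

A is a table with a 1229×784 mm rectangular top, 45 mm thick, top surface at z = 712 mm, supported by four 60×60 mm square legs, each inset 54 mm from the nearest pair of top edges, running from the floor. Four apron rails, 60 mm thick and 115 mm tall, run between adjacent legs with their top edges flush with the underside of the top and their outer faces flush with the legs' outer faces.

B is a rectangular beam 3878 mm long (x), 178 mm deep (y), 68 mm thick (z).

The beam spans the tops of two tables placed 1420 mm apart, resting at z = 712 mm.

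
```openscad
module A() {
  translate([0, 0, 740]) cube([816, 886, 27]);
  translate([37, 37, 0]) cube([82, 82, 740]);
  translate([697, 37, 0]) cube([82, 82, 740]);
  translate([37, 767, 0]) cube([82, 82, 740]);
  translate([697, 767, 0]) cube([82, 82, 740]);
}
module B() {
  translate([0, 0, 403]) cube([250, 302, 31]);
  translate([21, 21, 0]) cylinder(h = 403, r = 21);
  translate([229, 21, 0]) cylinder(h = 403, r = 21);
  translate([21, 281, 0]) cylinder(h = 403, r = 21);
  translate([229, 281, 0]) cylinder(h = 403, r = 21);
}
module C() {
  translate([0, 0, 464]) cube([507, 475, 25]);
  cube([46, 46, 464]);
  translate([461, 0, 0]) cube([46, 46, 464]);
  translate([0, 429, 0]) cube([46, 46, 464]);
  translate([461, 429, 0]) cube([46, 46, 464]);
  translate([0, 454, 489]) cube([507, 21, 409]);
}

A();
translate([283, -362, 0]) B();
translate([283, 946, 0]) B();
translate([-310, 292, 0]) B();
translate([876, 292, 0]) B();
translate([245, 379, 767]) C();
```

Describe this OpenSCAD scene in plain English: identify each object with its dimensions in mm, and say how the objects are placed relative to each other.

A is a rectangular dining table. The top is 816×886×27 mm with its upper surface at z = 767 mm. It stands on four 82×82 mm square legs, each inset 37 mm from the nearest pair of top edges, running from the floor to the underside of the top.

B is a simple wooden stool: a rectangular seat 250 mm (x) by 302 mm (y), 31 mm thick, top face at z = 434 mm, on four round legs, each 42 mm in diameter. The legs rest on z = 0, each leg's axis is inset half a diameter from the nearest pair of seat edges (so the leg's bounding box is flush with the corner).

C is a chair. The seat is a 507×475×25 mm slab with its top at z = 489 mm, on four 46×46 mm corner legs (flush with the seat edges, standing on z = 0). A flat backrest 21 mm thick, 409 mm tall, spans the full seat width and rises from the seat top along its +y edge, rear face flush with the rear of the seat.

Four stools sit around the table at the −y, +y, −x, +x sides. The chair is on top of the table.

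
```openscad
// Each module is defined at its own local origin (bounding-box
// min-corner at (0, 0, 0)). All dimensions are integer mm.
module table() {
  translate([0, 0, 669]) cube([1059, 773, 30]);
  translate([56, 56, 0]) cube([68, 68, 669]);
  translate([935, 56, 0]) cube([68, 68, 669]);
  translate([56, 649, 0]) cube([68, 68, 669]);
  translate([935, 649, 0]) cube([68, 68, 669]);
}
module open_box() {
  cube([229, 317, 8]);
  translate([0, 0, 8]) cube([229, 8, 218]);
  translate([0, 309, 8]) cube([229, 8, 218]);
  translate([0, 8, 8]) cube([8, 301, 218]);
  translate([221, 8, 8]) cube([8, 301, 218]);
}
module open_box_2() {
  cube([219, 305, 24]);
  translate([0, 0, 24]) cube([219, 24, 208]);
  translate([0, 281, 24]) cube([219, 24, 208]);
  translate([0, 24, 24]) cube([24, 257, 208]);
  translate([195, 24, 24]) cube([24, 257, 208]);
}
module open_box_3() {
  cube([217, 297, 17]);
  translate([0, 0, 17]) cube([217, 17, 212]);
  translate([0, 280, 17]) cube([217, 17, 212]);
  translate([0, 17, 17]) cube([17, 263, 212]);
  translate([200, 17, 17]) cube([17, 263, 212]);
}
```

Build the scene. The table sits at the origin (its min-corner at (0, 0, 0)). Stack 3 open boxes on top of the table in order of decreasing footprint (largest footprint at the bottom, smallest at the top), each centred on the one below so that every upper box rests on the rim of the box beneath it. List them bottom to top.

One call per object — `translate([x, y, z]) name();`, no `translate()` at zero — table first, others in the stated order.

table();
translate([415, 228, 699]) open_box();
translate([420, 234, 925]) open_box_2();
translate([421, 238, 1157]) open_box_3();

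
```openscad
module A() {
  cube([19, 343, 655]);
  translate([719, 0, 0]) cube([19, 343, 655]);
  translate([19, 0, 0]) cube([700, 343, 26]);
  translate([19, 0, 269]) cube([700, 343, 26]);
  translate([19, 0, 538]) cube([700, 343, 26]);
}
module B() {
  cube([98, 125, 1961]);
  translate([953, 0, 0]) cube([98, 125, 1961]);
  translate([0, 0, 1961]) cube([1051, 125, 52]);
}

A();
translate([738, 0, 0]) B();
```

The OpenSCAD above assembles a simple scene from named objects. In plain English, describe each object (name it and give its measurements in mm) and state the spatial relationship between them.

A is an open bookshelf. Two side panels, each 19 mm thick, 343 mm deep and 655 mm tall, stand 738 mm apart (outside-to-outside). Between them sit 3 shelves, each 26 mm thick and 343 mm deep, spanning the full gap between the sides. The bottom shelf rests on the floor (its underside at z = 0) and the clear gap between one shelf's top and the next shelf's underside is 243 mm.

B is a rectangular door frame: two vertical jambs of 98×125 mm section, 1961 mm tall, with a clear opening 855 mm wide between their inner faces. A header 52 mm tall and 125 mm deep lies on top of the jambs and spans the full outside width.

The door frame is against the bookshelf's +x side, with their −y faces flush.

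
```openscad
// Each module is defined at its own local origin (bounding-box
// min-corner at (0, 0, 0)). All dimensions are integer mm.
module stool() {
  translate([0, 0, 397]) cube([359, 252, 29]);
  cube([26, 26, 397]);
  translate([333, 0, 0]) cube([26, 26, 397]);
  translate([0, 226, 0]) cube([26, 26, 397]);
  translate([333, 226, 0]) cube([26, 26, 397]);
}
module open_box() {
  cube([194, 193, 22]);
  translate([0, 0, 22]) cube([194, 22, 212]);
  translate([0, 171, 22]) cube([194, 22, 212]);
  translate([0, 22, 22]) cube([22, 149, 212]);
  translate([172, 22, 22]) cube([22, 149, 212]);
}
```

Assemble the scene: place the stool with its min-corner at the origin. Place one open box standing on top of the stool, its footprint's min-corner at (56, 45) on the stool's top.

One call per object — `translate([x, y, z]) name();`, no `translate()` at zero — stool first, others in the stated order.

stool();
translate([56, 45, 426]) open_box();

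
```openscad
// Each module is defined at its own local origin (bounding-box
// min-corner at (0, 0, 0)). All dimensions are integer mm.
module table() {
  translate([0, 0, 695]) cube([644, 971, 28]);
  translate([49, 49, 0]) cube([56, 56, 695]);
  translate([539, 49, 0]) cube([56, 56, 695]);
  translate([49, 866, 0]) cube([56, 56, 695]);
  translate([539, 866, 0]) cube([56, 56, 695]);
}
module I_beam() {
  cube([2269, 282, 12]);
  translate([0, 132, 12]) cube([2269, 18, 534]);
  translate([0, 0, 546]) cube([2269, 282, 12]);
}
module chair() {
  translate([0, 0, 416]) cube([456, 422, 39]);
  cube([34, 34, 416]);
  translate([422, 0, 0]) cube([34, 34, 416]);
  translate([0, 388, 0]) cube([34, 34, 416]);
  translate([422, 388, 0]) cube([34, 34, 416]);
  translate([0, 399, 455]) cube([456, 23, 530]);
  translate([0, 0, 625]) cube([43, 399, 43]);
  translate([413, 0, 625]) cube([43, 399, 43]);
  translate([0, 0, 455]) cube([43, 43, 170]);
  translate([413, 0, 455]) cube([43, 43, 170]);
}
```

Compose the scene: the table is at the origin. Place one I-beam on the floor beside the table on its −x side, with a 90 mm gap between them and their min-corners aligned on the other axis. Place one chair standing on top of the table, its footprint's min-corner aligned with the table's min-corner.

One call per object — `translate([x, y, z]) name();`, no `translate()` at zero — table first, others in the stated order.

table();
translate([-2359, 0, 0]) I_beam();
translate([0, 0, 723]) chair();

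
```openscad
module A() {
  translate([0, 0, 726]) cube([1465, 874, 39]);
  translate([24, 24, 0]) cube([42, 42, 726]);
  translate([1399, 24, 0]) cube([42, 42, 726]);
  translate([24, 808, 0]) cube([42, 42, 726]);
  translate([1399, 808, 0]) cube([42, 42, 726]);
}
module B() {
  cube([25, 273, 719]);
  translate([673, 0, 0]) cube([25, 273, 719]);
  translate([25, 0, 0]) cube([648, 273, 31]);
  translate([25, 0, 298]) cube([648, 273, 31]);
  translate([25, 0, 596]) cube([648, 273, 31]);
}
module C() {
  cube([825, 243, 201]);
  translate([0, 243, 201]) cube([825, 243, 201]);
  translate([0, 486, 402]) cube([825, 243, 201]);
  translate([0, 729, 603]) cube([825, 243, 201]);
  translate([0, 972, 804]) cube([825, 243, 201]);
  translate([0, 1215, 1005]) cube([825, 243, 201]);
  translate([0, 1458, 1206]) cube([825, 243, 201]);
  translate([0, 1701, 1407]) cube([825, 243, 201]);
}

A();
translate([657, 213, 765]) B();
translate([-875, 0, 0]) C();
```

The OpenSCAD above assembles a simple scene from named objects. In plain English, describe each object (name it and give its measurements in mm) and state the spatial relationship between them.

A is a table: top 1465 mm (x) × 874 mm (y), 39 mm thick, upper face at z = 765 mm, on four 42×42 mm square legs, each inset 24 mm from the nearest pair of top edges, running from z = 0 to the bottom of the top.

B is an open bookshelf. Two side panels, each 25 mm thick, 273 mm deep and 719 mm tall, stand 698 mm apart (outside-to-outside). Between them sit 3 shelves, each 31 mm thick and 273 mm deep, spanning the full gap between the sides. The bottom shelf rests on the floor (its underside at z = 0) and the clear gap between one shelf's top and the next shelf's underside is 267 mm.

C is a straight staircase of 8 solid steps. Each step is 825 mm wide (x), 243 mm deep (y, the going) and 201 mm tall (the rise). The first step rests on the floor; each subsequent step sits one going further in +y and one rise higher in +z, directly behind and above the previous step with no overlap.

The bookshelf is on top of the table. The staircase is on the floor beside the table on its −x side.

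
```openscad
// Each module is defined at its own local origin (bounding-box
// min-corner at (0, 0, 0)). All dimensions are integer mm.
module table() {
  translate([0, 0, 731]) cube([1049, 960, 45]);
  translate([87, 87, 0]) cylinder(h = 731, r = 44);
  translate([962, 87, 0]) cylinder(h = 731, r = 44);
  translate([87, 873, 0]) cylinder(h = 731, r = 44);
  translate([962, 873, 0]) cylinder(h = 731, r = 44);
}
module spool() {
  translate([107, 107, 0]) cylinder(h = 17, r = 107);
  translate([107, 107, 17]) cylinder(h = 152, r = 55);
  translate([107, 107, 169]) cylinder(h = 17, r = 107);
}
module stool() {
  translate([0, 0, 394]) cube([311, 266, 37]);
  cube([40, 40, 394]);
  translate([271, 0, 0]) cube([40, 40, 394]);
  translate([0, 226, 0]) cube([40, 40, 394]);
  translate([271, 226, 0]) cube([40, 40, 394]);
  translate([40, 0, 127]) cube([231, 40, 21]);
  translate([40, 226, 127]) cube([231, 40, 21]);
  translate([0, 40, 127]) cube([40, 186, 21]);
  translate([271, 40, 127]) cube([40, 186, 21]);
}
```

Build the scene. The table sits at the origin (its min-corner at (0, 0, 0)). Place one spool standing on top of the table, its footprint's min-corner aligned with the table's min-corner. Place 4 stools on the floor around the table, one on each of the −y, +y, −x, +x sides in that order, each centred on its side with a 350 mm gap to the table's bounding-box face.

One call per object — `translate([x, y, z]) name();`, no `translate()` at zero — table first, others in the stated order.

table();
translate([0, 0, 776]) spool();
translate([369, -616, 0]) stool();
translate([369, 1310, 0]) stool();
translate([-661, 347, 0]) stool();
translate([1399, 347, 0]) stool();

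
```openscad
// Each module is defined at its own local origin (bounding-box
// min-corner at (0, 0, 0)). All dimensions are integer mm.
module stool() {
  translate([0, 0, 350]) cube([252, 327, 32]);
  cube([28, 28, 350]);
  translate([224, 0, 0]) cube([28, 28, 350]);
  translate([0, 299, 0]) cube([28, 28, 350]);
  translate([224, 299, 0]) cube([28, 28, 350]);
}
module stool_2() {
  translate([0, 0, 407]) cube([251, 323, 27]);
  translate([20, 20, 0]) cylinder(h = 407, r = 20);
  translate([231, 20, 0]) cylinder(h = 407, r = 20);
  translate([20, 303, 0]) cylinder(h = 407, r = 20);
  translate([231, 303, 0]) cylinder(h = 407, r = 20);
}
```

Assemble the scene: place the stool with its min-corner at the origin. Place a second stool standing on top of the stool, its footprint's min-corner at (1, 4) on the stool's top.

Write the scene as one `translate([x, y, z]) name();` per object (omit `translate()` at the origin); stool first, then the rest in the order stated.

stool();
translate([1, 4, 382]) stool_2();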